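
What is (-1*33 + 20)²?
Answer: 169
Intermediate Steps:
(-1*33 + 20)² = (-33 + 20)² = (-13)² = 169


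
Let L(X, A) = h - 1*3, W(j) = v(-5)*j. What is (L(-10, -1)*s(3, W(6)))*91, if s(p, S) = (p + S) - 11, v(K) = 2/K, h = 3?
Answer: 0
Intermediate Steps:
W(j) = -2*j/5 (W(j) = (2/(-5))*j = (2*(-⅕))*j = -2*j/5)
L(X, A) = 0 (L(X, A) = 3 - 1*3 = 3 - 3 = 0)
s(p, S) = -11 + S + p (s(p, S) = (S + p) - 11 = -11 + S + p)
(L(-10, -1)*s(3, W(6)))*91 = (0*(-11 - ⅖*6 + 3))*91 = (0*(-11 - 12/5 + 3))*91 = (0*(-52/5))*91 = 0*91 = 0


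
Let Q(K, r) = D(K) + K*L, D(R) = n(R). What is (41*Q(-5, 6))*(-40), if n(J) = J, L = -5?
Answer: -32800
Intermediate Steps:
D(R) = R
Q(K, r) = -4*K (Q(K, r) = K + K*(-5) = K - 5*K = -4*K)
(41*Q(-5, 6))*(-40) = (41*(-4*(-5)))*(-40) = (41*20)*(-40) = 820*(-40) = -32800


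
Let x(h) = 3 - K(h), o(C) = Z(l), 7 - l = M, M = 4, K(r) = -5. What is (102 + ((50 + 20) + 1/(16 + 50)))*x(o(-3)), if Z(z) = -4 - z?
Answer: 45412/33 ≈ 1376.1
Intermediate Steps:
l = 3 (l = 7 - 1*4 = 7 - 4 = 3)
o(C) = -7 (o(C) = -4 - 1*3 = -4 - 3 = -7)
x(h) = 8 (x(h) = 3 - 1*(-5) = 3 + 5 = 8)
(102 + ((50 + 20) + 1/(16 + 50)))*x(o(-3)) = (102 + ((50 + 20) + 1/(16 + 50)))*8 = (102 + (70 + 1/66))*8 = (102 + 4621/66)*8 = (11353/66)*8 = 45412/33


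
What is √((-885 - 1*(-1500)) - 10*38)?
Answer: √235 ≈ 15.330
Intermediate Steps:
√((-885 - 1*(-1500)) - 10*38) = √((-885 + 1500) - 380) = √(615 - 380) = √235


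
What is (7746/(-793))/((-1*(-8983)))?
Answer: -7746/7123519 ≈ -0.0010874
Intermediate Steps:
(7746/(-793))/((-1*(-8983))) = (7746*(-1/793))/8983 = -7746/793*1/8983 = -7746/7123519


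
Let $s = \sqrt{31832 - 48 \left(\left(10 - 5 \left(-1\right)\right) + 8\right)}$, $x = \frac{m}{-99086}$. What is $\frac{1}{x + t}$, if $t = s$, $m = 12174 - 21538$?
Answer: $- \frac{115980163}{37711062995474} + \frac{2454508849 \sqrt{7682}}{37711062995474} \approx 0.0057016$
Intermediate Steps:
$m = -9364$
$x = \frac{4682}{49543}$ ($x = - \frac{9364}{-99086} = \left(-9364\right) \left(- \frac{1}{99086}\right) = \frac{4682}{49543} \approx 0.094504$)
$s = 2 \sqrt{7682}$ ($s = \sqrt{31832 - 48 \left(\left(10 - -5\right) + 8\right)} = \sqrt{31832 - 48 \left(\left(10 + 5\right) + 8\right)} = \sqrt{31832 - 48 \left(15 + 8\right)} = \sqrt{31832 - 1104} = \sqrt{30728} = 2 \sqrt{7682} \approx 175.29$)
$t = 2 \sqrt{7682} \approx 175.29$
$\frac{1}{x + t} = \frac{1}{\frac{4682}{49543} + 2 \sqrt{7682}}$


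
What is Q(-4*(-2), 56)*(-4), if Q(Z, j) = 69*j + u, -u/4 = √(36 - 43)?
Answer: -15456 + 16*I*√7 ≈ -15456.0 + 42.332*I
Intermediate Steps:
u = -4*I*√7 (u = -4*√(36 - 43) = -4*I*√7 ≈ -10.583*I)
Q(Z, j) = 69*j - 4*I*√7
Q(-4*(-2), 56)*(-4) = (69*56 - 4*I*√7)*(-4) = (3864 - 4*I*√7)*(-4) = -15456 + 16*I*√7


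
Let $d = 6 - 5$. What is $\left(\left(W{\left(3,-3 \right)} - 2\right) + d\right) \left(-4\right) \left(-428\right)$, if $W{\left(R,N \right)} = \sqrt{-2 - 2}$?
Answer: $-1712 + 3424 i \approx -1712.0 + 3424.0 i$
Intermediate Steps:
$W{\left(R,N \right)} = 2 i$ ($W{\left(R,N \right)} = \sqrt{-4} = 2 i$)
$d = 1$
$\left(\left(W{\left(3,-3 \right)} - 2\right) + d\right) \left(-4\right) \left(-428\right) = \left(\left(2 i - 2\right) + 1\right) \left(-4\right) \left(-428\right) = \left(\left(-2 + 2 i\right) + 1\right) \left(-4\right) \left(-428\right) = \left(-1 + 2 i\right) \left(-4\right) \left(-428\right) = \left(4 - 8 i\right) \left(-428\right) = -1712 + 3424 i$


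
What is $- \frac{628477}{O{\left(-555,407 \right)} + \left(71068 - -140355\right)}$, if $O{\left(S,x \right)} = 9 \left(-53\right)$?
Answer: $- \frac{628477}{210946} \approx -2.9793$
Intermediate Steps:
$O{\left(S,x \right)} = -477$
$- \frac{628477}{O{\left(-555,407 \right)} + \left(71068 - -140355\right)} = - \frac{628477}{-477 + \left(71068 - -140355\right)} = - \frac{628477}{-477 + \left(71068 + 140355\right)} = - \frac{628477}{-477 + 211423} = - \frac{628477}{210946}$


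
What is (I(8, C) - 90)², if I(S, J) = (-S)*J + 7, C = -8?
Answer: 361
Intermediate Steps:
I(S, J) = 7 - J*S (I(S, J) = -J*S + 7 = 7 - J*S)
(I(8, C) - 90)² = ((7 - 1*(-8)*8) - 90)² = ((7 + 64) - 90)² = (71 - 90)² = (-19)² = 361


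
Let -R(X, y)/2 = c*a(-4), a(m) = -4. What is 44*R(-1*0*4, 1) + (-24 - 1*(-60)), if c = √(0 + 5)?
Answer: 36 + 352*√5 ≈ 823.10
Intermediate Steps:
c = √5 ≈ 2.2361
R(X, y) = 8*√5 (R(X, y) = -2*√5*(-4) = -(-8)*√5 = 8*√5)
44*R(-1*0*4, 1) + (-24 - 1*(-60)) = 44*(8*√5) + (-24 - 1*(-60)) = 352*√5 + (-24 + 60) = 352*√5 + 36 = 36 + 352*√5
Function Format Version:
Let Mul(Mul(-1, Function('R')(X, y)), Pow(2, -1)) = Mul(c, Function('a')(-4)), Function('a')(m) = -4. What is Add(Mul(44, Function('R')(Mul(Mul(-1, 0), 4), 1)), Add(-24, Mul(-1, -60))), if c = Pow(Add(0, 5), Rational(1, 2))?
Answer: Add(36, Mul(352, Pow(5, Rational(1, 2)))) ≈ 823.10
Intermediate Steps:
c = Pow(5, Rational(1, 2)) ≈ 2.2361
Function('R')(X, y) = Mul(8, Pow(5, Rational(1, 2))) (Function('R')(X, y) = Mul(-2, Mul(Pow(5, Rational(1, 2)), -4)) = Mul(-2, Mul(-4, Pow(5, Rational(1, 2)))) = Mul(8, Pow(5, Rational(1, 2))))
Add(Mul(44, Function('R')(Mul(Mul(-1, 0), 4), 1)), Add(-24, Mul(-1, -60))) = Add(Mul(44, Mul(8, Pow(5, Rational(1, 2)))), Add(-24, Mul(-1, -60))) = Add(Mul(352, Pow(5, Rational(1, 2))), Add(-24, 60)) = Add(Mul(352, Pow(5, Rational(1, 2))), 36) = Add(36, Mul(352, Pow(5, Rational(1, 2))))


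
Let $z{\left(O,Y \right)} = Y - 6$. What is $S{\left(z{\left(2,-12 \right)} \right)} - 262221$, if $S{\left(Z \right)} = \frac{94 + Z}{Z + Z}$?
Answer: $- \frac{2360008}{9} \approx -2.6222 \cdot 10^{5}$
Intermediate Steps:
$z{\left(O,Y \right)} = -6 + Y$
$S{\left(Z \right)} = \frac{94 + Z}{2 Z}$
$S{\left(z{\left(2,-12 \right)} \right)} - 262221 = \frac{94 - 18}{2 \left(-6 - 12\right)} - 262221 = \frac{94 - 18}{2 \left(-18\right)} - 262221 = \frac{1}{2} \left(- \frac{1}{18}\right) 76 - 262221 = - \frac{19}{9} - 262221 = - \frac{2360008}{9}$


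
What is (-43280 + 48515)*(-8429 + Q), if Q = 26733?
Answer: 95821440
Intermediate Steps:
(-43280 + 48515)*(-8429 + Q) = (-43280 + 48515)*(-8429 + 26733) = 5235*18304 = 95821440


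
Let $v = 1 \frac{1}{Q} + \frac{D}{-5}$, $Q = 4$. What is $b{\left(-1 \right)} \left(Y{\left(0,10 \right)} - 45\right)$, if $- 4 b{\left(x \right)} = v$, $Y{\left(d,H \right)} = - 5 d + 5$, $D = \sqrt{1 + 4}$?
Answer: $\frac{5}{2} - 2 \sqrt{5} \approx -1.9721$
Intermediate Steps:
$D = \sqrt{5} \approx 2.2361$
$Y{\left(d,H \right)} = 5 - 5 d$
$v = \frac{1}{4} - \frac{\sqrt{5}}{5}$ ($v = 1 \cdot \frac{1}{4} + \frac{\sqrt{5}}{-5} = 1 \cdot \frac{1}{4} + \sqrt{5} \left(- \frac{1}{5}\right) = \frac{1}{4} - \frac{\sqrt{5}}{5} \approx -0.19721$)
$b{\left(x \right)} = - \frac{1}{16} + \frac{\sqrt{5}}{20}$ ($b{\left(x \right)} = - \frac{\frac{1}{4} - \frac{\sqrt{5}}{5}}{4} = - \frac{1}{16} + \frac{\sqrt{5}}{20}$)
$b{\left(-1 \right)} \left(Y{\left(0,10 \right)} - 45\right) = \left(- \frac{1}{16} + \frac{\sqrt{5}}{20}\right) \left(\left(5 - 0\right) - 45\right) = \left(- \frac{1}{16} + \frac{\sqrt{5}}{20}\right) \left(\left(5 + 0\right) - 45\right) = \left(- \frac{1}{16} + \frac{\sqrt{5}}{20}\right) \left(5 - 45\right) = \left(- \frac{1}{16} + \frac{\sqrt{5}}{20}\right) \left(-40\right) = \frac{5}{2} - 2 \sqrt{5}$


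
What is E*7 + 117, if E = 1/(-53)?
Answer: 6194/53 ≈ 116.87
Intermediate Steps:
E = -1/53 ≈ -0.018868
E*7 + 117 = -1/53*7 + 117 = -7/53 + 117 = 6194/53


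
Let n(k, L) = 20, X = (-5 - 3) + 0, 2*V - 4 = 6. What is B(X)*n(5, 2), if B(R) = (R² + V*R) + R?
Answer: 320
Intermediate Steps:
V = 5 (V = 2 + (½)*6 = 2 + 3 = 5)
X = -8 (X = -8 + 0 = -8)
B(R) = R² + 6*R (B(R) = (R² + 5*R) + R = R² + 6*R)
B(X)*n(5, 2) = -8*(6 - 8)*20 = -8*(-2)*20 = 16*20 = 320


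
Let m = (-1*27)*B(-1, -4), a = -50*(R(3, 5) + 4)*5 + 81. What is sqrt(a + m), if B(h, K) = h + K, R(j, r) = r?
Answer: 3*I*sqrt(226) ≈ 45.1*I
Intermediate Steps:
B(h, K) = K + h
a = -2169 (a = -50*(5 + 4)*5 + 81 = -450*5 + 81 = -50*45 + 81 = -2250 + 81 = -2169)
m = 135 (m = (-1*27)*(-4 - 1) = -27*(-5) = 135)
sqrt(a + m) = sqrt(-2169 + 135) = sqrt(-2034) = 3*I*sqrt(226)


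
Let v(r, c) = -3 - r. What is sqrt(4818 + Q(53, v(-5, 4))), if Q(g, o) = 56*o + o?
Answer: 6*sqrt(137) ≈ 70.228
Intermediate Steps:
Q(g, o) = 57*o
sqrt(4818 + Q(53, v(-5, 4))) = sqrt(4818 + 57*(-3 - 1*(-5))) = sqrt(4818 + 57*(-3 + 5)) = sqrt(4818 + 57*2) = sqrt(4818 + 114) = sqrt(4932) = 6*sqrt(137)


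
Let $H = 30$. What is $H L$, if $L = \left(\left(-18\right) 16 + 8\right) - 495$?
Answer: $-23250$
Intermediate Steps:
$L = -775$ ($L = \left(-288 + 8\right) - 495 = -280 - 495 = -775$)
$H L = 30 \left(-775\right) = -23250$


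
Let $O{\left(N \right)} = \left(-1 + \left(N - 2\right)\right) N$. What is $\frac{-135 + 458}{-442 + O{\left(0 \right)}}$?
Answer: $- \frac{19}{26} \approx -0.73077$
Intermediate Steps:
$O{\left(N \right)} = N \left(-3 + N\right)$ ($O{\left(N \right)} = \left(-1 + \left(N - 2\right)\right) N = \left(-1 + \left(-2 + N\right)\right) N = \left(-3 + N\right) N = N \left(-3 + N\right)$)
$\frac{-135 + 458}{-442 + O{\left(0 \right)}} = \frac{-135 + 458}{-442 + 0 \left(-3 + 0\right)} = \frac{323}{-442 + 0 \left(-3\right)} = \frac{323}{-442 + 0} = \frac{323}{-442} = 323 \left(- \frac{1}{442}\right) = - \frac{19}{26}$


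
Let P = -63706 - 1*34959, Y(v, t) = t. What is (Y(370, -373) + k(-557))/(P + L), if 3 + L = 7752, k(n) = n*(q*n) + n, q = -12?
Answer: 109527/2674 ≈ 40.960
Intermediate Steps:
k(n) = n - 12*n**2 (k(n) = n*(-12*n) + n = -12*n**2 + n = n - 12*n**2)
L = 7749 (L = -3 + 7752 = 7749)
P = -98665 (P = -63706 - 34959 = -98665)
(Y(370, -373) + k(-557))/(P + L) = (-373 - 557*(1 - 12*(-557)))/(-98665 + 7749) = (-373 - 557*(1 + 6684))/(-90916) = (-373 - 557*6685)*(-1/90916) = (-373 - 3723545)*(-1/90916) = -3723918*(-1/90916) = 109527/2674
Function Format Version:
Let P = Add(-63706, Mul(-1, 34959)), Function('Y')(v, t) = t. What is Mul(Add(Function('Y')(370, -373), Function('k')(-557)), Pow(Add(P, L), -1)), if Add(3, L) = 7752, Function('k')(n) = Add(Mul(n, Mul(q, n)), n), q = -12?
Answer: Rational(109527, 2674) ≈ 40.960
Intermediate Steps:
Function('k')(n) = Add(n, Mul(-12, Pow(n, 2))) (Function('k')(n) = Add(Mul(n, Mul(-12, n)), n) = Add(Mul(-12, Pow(n, 2)), n) = Add(n, Mul(-12, Pow(n, 2))))
L = 7749 (L = Add(-3, 7752) = 7749)
P = -98665 (P = Add(-63706, -34959) = -98665)
Mul(Add(Function('Y')(370, -373), Function('k')(-557)), Pow(Add(P, L), -1)) = Mul(Add(-373, Mul(-557, Add(1, Mul(-12, -557)))), Pow(Add(-98665, 7749), -1)) = Mul(Add(-373, Mul(-557, Add(1, 6684))), Pow(-90916, -1)) = Mul(Add(-373, Mul(-557, 6685)), Rational(-1, 90916)) = Mul(Add(-373, -3723545), Rational(-1, 90916)) = Mul(-3723918, Rational(-1, 90916)) = Rational(109527, 2674)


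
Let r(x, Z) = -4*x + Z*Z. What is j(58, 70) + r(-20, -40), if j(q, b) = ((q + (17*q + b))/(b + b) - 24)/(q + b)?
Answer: 15051677/8960 ≈ 1679.9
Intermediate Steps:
r(x, Z) = Z**2 - 4*x (r(x, Z) = -4*x + Z**2 = Z**2 - 4*x)
j(q, b) = (-24 + (b + 18*q)/(2*b))/(b + q) (j(q, b) = ((q + (b + 17*q))/((2*b)) - 24)/(b + q) = ((b + 18*q)*(1/(2*b)) - 24)/(b + q) = ((b + 18*q)/(2*b) - 24)/(b + q) = (-24 + (b + 18*q)/(2*b))/(b + q))
j(58, 70) + r(-20, -40) = (1/2)*(-47*70 + 18*58)/(70*(70 + 58)) + ((-40)**2 - 4*(-20)) = (1/2)*(1/70)*(-3290 + 1044)/128 + (1600 + 80) = (1/2)*(1/70)*(1/128)*(-2246) + 1680 = -1123/8960 + 1680 = 15051677/8960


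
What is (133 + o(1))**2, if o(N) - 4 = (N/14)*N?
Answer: 3682561/196 ≈ 18789.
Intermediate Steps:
o(N) = 4 + N**2/14 (o(N) = 4 + (N/14)*N = 4 + N**2/14)
(133 + o(1))**2 = (133 + (4 + (1/14)*1**2))**2 = (133 + (4 + (1/14)*1))**2 = (133 + (4 + 1/14))**2 = (133 + 57/14)**2 = (1919/14)**2 = 3682561/196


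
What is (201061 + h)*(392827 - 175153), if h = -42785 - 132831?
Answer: 5538714930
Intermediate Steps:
h = -175616
(201061 + h)*(392827 - 175153) = (201061 - 175616)*(392827 - 175153) = 25445*217674 = 5538714930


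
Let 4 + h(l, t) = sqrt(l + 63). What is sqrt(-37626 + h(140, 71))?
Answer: sqrt(-37630 + sqrt(203)) ≈ 193.95*I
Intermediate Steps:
h(l, t) = -4 + sqrt(63 + l) (h(l, t) = -4 + sqrt(l + 63) = -4 + sqrt(63 + l))
sqrt(-37626 + h(140, 71)) = sqrt(-37626 + (-4 + sqrt(63 + 140))) = sqrt(-37626 + (-4 + sqrt(203))) = sqrt(-37630 + sqrt(203))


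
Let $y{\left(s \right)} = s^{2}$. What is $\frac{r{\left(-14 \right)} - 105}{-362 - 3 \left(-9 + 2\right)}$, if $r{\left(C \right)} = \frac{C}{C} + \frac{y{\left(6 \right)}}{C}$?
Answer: $\frac{746}{2387} \approx 0.31253$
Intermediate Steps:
$r{\left(C \right)} = 1 + \frac{36}{C}$ ($r{\left(C \right)} = \frac{C}{C} + \frac{6^{2}}{C} = 1 + \frac{36}{C}$)
$\frac{r{\left(-14 \right)} - 105}{-362 - 3 \left(-9 + 2\right)} = \frac{\frac{36 - 14}{-14} - 105}{-362 - 3 \left(-9 + 2\right)} = \frac{\left(- \frac{1}{14}\right) 22 - 105}{-362 - -21} = \frac{- \frac{11}{7} - 105}{-362 + 21} = - \frac{746}{7 \left(-341\right)} = \left(- \frac{746}{7}\right) \left(- \frac{1}{341}\right) = \frac{746}{2387}$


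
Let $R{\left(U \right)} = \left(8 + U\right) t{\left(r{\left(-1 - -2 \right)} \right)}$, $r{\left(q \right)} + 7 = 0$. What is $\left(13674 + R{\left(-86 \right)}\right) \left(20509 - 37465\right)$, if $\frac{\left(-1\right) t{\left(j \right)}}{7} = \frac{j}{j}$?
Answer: $-241114320$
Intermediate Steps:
$r{\left(q \right)} = -7$ ($r{\left(q \right)} = -7 + 0 = -7$)
$t{\left(j \right)} = -7$ ($t{\left(j \right)} = - 7 \frac{j}{j} = \left(-7\right) 1 = -7$)
$R{\left(U \right)} = -56 - 7 U$ ($R{\left(U \right)} = \left(8 + U\right) \left(-7\right) = -56 - 7 U$)
$\left(13674 + R{\left(-86 \right)}\right) \left(20509 - 37465\right) = \left(13674 - -546\right) \left(20509 - 37465\right) = \left(13674 + \left(-56 + 602\right)\right) \left(-16956\right) = \left(13674 + 546\right) \left(-16956\right) = 14220 \left(-16956\right) = -241114320$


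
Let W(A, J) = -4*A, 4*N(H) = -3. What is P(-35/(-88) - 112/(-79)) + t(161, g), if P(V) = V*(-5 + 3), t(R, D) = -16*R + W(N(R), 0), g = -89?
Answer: -8956369/3476 ≈ -2576.6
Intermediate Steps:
N(H) = -3/4 (N(H) = (1/4)*(-3) = -3/4)
t(R, D) = 3 - 16*R (t(R, D) = -16*R - 4*(-3/4) = -16*R + 3 = 3 - 16*R)
P(V) = -2*V (P(V) = V*(-2) = -2*V)
P(-35/(-88) - 112/(-79)) + t(161, g) = -2*(-35/(-88) - 112/(-79)) + (3 - 16*161) = -2*(-35*(-1/88) - 112*(-1/79)) + (3 - 2576) = -2*(35/88 + 112/79) - 2573 = -2*12621/6952 - 2573 = -12621/3476 - 2573 = -8956369/3476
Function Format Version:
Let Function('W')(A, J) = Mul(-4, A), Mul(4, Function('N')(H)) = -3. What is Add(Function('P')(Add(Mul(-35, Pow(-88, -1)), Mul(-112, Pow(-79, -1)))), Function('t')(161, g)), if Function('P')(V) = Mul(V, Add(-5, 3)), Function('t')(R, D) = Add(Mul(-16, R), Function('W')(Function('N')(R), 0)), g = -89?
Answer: Rational(-8956369, 3476) ≈ -2576.6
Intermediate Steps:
Function('N')(H) = Rational(-3, 4) (Function('N')(H) = Mul(Rational(1, 4), -3) = Rational(-3, 4))
Function('t')(R, D) = Add(3, Mul(-16, R)) (Function('t')(R, D) = Add(Mul(-16, R), Mul(-4, Rational(-3, 4))) = Add(Mul(-16, R), 3) = Add(3, Mul(-16, R)))
Function('P')(V) = Mul(-2, V) (Function('P')(V) = Mul(V, -2) = Mul(-2, V))
Add(Function('P')(Add(Mul(-35, Pow(-88, -1)), Mul(-112, Pow(-79, -1)))), Function('t')(161, g)) = Add(Mul(-2, Add(Mul(-35, Pow(-88, -1)), Mul(-112, Pow(-79, -1)))), Add(3, Mul(-16, 161))) = Add(Mul(-2, Add(Mul(-35, Rational(-1, 88)), Mul(-112, Rational(-1, 79)))), Add(3, -2576)) = Add(Mul(-2, Add(Rational(35, 88), Rational(112, 79))), -2573) = Add(Mul(-2, Rational(12621, 6952)), -2573) = Add(Rational(-12621, 3476), -2573) = Rational(-8956369, 3476)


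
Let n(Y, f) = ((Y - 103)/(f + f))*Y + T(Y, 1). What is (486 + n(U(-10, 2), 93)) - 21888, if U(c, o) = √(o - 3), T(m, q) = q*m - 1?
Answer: -3980959/186 + 83*I/186 ≈ -21403.0 + 0.44624*I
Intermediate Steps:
T(m, q) = -1 + m*q (T(m, q) = m*q - 1 = -1 + m*q)
U(c, o) = √(-3 + o)
n(Y, f) = -1 + Y + Y*(-103 + Y)/(2*f) (n(Y, f) = ((Y - 103)/(f + f))*Y + (-1 + Y*1) = ((-103 + Y)/((2*f)))*Y + (-1 + Y) = ((-103 + Y)*(1/(2*f)))*Y + (-1 + Y) = ((-103 + Y)/(2*f))*Y + (-1 + Y) = Y*(-103 + Y)/(2*f) + (-1 + Y) = -1 + Y + Y*(-103 + Y)/(2*f))
(486 + n(U(-10, 2), 93)) - 21888 = (486 + (½)*((√(-3 + 2))² - 103*√(-3 + 2) + 2*93*(-1 + √(-3 + 2)))/93) - 21888 = (486 + (½)*(1/93)*((√(-1))² - 103*I + 2*93*(-1 + √(-1)))) - 21888 = (486 + (½)*(1/93)*(I² - 103*I + 2*93*(-1 + I))) - 21888 = (486 + (½)*(1/93)*(-1 - 103*I + (-186 + 186*I))) - 21888 = (486 + (½)*(1/93)*(-187 + 83*I)) - 21888 = (486 + (-187/186 + 83*I/186)) - 21888 = (90209/186 + 83*I/186) - 21888 = -3980959/186 + 83*I/186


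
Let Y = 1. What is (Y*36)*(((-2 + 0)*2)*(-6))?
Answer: 864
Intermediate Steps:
(Y*36)*(((-2 + 0)*2)*(-6)) = (1*36)*(((-2 + 0)*2)*(-6)) = 36*(-2*2*(-6)) = 36*(-4*(-6)) = 36*24 = 864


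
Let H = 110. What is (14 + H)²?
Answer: 15376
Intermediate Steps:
(14 + H)² = (14 + 110)² = 124² = 15376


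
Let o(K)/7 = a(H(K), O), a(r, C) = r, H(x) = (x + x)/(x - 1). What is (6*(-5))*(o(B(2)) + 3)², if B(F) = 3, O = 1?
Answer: -17280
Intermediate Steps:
H(x) = 2*x/(-1 + x) (H(x) = (2*x)/(-1 + x) = 2*x/(-1 + x))
o(K) = 14*K/(-1 + K) (o(K) = 7*(2*K/(-1 + K)) = 14*K/(-1 + K))
(6*(-5))*(o(B(2)) + 3)² = (6*(-5))*(14*3/(-1 + 3) + 3)² = -30*(14*3/2 + 3)² = -30*(14*3*(½) + 3)² = -30*(21 + 3)² = -30*24² = -30*576 = -17280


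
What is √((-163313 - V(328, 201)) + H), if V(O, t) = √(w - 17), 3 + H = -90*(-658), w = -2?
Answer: √(-104096 - I*√19) ≈ 0.007 - 322.64*I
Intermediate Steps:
H = 59217 (H = -3 - 90*(-658) = -3 + 59220 = 59217)
V(O, t) = I*√19 (V(O, t) = √(-2 - 17) = √(-19) = I*√19)
√((-163313 - V(328, 201)) + H) = √((-163313 - I*√19) + 59217) = √(-104096 - I*√19)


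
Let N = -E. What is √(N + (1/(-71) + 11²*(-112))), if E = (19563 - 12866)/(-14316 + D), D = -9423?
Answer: 2*I*√9624459529055415/1685469 ≈ 116.41*I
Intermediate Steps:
E = -6697/23739 (E = (19563 - 12866)/(-14316 - 9423) = 6697/(-23739) = 6697*(-1/23739) = -6697/23739 ≈ -0.28211)
N = 6697/23739 (N = -1*(-6697/23739) = 6697/23739 ≈ 0.28211)
√(N + (1/(-71) + 11²*(-112))) = √(6697/23739 + (1/(-71) + 11²*(-112))) = √(6697/23739 + (-1/71 + 121*(-112))) = √(6697/23739 + (-1/71 - 13552)) = √(6697/23739 - 962193/71) = √(-22841024140/1685469) = 2*I*√9624459529055415/1685469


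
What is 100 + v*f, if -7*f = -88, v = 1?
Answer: 788/7 ≈ 112.57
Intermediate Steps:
f = 88/7 (f = -1/7*(-88) = 88/7 ≈ 12.571)
100 + v*f = 100 + 1*(88/7) = 100 + 88/7 = 788/7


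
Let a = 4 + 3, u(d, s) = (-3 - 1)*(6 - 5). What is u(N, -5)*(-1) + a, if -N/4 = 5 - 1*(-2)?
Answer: 11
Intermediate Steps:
N = -28 (N = -4*(5 - 1*(-2)) = -4*(5 + 2) = -4*7 = -28)
u(d, s) = -4 (u(d, s) = -4*1 = -4)
a = 7
u(N, -5)*(-1) + a = -4*(-1) + 7 = 4 + 7 = 11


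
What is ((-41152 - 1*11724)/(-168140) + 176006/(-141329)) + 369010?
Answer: 2192195983495991/5940764515 ≈ 3.6901e+5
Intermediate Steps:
((-41152 - 1*11724)/(-168140) + 176006/(-141329)) + 369010 = ((-41152 - 11724)*(-1/168140) + 176006*(-1/141329)) + 369010 = (-52876*(-1/168140) - 176006/141329) + 369010 = (13219/42035 - 176006/141329) + 369010 = -5530184159/5940764515 + 369010 = 2192195983495991/5940764515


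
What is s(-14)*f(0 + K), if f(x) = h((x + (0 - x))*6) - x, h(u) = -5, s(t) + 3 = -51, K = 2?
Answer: 378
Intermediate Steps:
s(t) = -54 (s(t) = -3 - 51 = -54)
f(x) = -5 - x
s(-14)*f(0 + K) = -54*(-5 - (0 + 2)) = -54*(-5 - 1*2) = -54*(-5 - 2) = -54*(-7) = 378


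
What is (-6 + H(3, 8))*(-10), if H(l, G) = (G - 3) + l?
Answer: -20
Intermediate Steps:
H(l, G) = -3 + G + l (H(l, G) = (-3 + G) + l = -3 + G + l)
(-6 + H(3, 8))*(-10) = (-6 + (-3 + 8 + 3))*(-10) = (-6 + 8)*(-10) = 2*(-10) = -20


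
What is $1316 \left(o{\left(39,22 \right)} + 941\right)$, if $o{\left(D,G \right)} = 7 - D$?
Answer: $1196244$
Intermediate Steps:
$1316 \left(o{\left(39,22 \right)} + 941\right) = 1316 \left(\left(7 - 39\right) + 941\right) = 1316 \left(-32 + 941\right) = 1316 \cdot 909 = 1196244$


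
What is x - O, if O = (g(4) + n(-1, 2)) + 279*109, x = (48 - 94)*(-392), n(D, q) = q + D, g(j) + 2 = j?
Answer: -12382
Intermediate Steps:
g(j) = -2 + j
n(D, q) = D + q
x = 18032 (x = -46*(-392) = 18032)
O = 30414 (O = ((-2 + 4) + (-1 + 2)) + 279*109 = (2 + 1) + 30411 = 3 + 30411 = 30414)
x - O = 18032 - 1*30414 = 18032 - 30414 = -12382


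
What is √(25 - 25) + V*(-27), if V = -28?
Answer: 756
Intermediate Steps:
√(25 - 25) + V*(-27) = √(25 - 25) - 28*(-27) = √0 + 756 = 0 + 756 = 756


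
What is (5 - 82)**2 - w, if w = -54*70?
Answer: 9709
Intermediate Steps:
w = -3780
(5 - 82)**2 - w = (5 - 82)**2 - 1*(-3780) = (-77)**2 + 3780 = 5929 + 3780 = 9709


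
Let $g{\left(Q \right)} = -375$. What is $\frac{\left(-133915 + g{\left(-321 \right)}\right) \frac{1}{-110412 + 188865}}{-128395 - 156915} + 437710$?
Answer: $\frac{979744914509959}{2238342543} \approx 4.3771 \cdot 10^{5}$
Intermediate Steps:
$\frac{\left(-133915 + g{\left(-321 \right)}\right) \frac{1}{-110412 + 188865}}{-128395 - 156915} + 437710 = \frac{\left(-133915 - 375\right) \frac{1}{-110412 + 188865}}{-128395 - 156915} + 437710 = \frac{\left(-134290\right) \frac{1}{78453}}{-285310} + 437710 = \left(-134290\right) \frac{1}{78453} \left(- \frac{1}{285310}\right) + 437710 = \left(- \frac{134290}{78453}\right) \left(- \frac{1}{285310}\right) + 437710 = \frac{13429}{2238342543} + 437710 = \frac{979744914509959}{2238342543}$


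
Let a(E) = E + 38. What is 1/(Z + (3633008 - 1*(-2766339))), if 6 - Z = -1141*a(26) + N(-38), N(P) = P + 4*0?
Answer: 1/6472415 ≈ 1.5450e-7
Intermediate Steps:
N(P) = P (N(P) = P + 0 = P)
a(E) = 38 + E
Z = 73068 (Z = 6 - (-1141*(38 + 26) - 38) = 6 - (-1141*64 - 38) = 6 - (-73024 - 38) = 6 - 1*(-73062) = 6 + 73062 = 73068)
1/(Z + (3633008 - 1*(-2766339))) = 1/(73068 + (3633008 - 1*(-2766339))) = 1/(73068 + (3633008 + 2766339)) = 1/(73068 + 6399347) = 1/6472415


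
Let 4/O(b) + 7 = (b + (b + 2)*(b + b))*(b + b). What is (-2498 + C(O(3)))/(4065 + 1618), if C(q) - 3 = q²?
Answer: -91020079/207321523 ≈ -0.43903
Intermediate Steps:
O(b) = 4/(-7 + 2*b*(b + 2*b*(2 + b))) (O(b) = 4/(-7 + (b + (b + 2)*(b + b))*(b + b)) = 4/(-7 + (b + (2 + b)*(2*b))*(2*b)) = 4/(-7 + (b + 2*b*(2 + b))*(2*b)) = 4/(-7 + 2*b*(b + 2*b*(2 + b))))
C(q) = 3 + q²
(-2498 + C(O(3)))/(4065 + 1618) = (-2498 + (3 + (4/(-7 + 4*3³ + 10*3²))²))/(4065 + 1618) = (-2498 + (3 + (4/(-7 + 4*27 + 10*9))²))/5683 = (-2498 + (3 + (4/(-7 + 108 + 90))²))*(1/5683) = (-2498 + (3 + (4/191)²))*(1/5683) = (-2498 + (3 + 16/36481))*(1/5683) = (-2498 + 109459/36481)*(1/5683) = -91020079/36481*1/5683 = -91020079/207321523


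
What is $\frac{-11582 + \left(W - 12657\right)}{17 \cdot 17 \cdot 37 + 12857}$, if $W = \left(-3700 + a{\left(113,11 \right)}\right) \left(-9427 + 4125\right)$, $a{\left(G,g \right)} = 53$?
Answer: $\frac{1287477}{1570} \approx 820.05$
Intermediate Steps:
$W = 19336394$ ($W = \left(-3700 + 53\right) \left(-9427 + 4125\right) = \left(-3647\right) \left(-5302\right) = 19336394$)
$\frac{-11582 + \left(W - 12657\right)}{17 \cdot 17 \cdot 37 + 12857} = \frac{-11582 + \left(19336394 - 12657\right)}{17 \cdot 17 \cdot 37 + 12857} = \frac{-11582 + 19323737}{289 \cdot 37 + 12857} = \frac{19312155}{10693 + 12857} = \frac{19312155}{23550} = 19312155 \cdot \frac{1}{23550} = \frac{1287477}{1570}$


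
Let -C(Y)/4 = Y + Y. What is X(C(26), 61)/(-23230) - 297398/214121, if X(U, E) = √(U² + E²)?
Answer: -297398/214121 - √46985/23230 ≈ -1.3983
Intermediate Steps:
C(Y) = -8*Y (C(Y) = -4*(Y + Y) = -8*Y)
X(U, E) = √(E² + U²)
X(C(26), 61)/(-23230) - 297398/214121 = √(61² + (-8*26)²)/(-23230) - 297398/214121 = √(3721 + (-208)²)*(-1/23230) - 297398*1/214121 = √(3721 + 43264)*(-1/23230) - 297398/214121 = √46985*(-1/23230) - 297398/214121 = -√46985/23230 - 297398/214121 = -297398/214121 - √46985/23230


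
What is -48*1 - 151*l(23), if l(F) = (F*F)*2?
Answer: -159806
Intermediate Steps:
l(F) = 2*F² (l(F) = F²*2 = 2*F²)
-48*1 - 151*l(23) = -48*1 - 302*23² = -48 - 302*529 = -48 - 151*1058 = -48 - 159758 = -159806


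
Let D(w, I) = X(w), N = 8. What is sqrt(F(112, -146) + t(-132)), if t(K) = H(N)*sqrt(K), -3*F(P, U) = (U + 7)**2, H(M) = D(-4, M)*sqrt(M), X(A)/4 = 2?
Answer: sqrt(-57963 + 288*I*sqrt(66))/3 ≈ 1.6194 + 80.268*I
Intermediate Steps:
X(A) = 8 (X(A) = 4*2 = 8)
D(w, I) = 8
H(M) = 8*sqrt(M)
F(P, U) = -(7 + U)**2/3 (F(P, U) = -(U + 7)**2/3 = -(7 + U)**2/3)
t(K) = 16*sqrt(2)*sqrt(K) (t(K) = (8*sqrt(8))*sqrt(K) = (8*(2*sqrt(2)))*sqrt(K) = (16*sqrt(2))*sqrt(K) = 16*sqrt(2)*sqrt(K))
sqrt(F(112, -146) + t(-132)) = sqrt(-(7 - 146)**2/3 + 16*sqrt(2)*sqrt(-132)) = sqrt(-1/3*(-139)**2 + 16*sqrt(2)*(2*I*sqrt(33))) = sqrt(-1/3*19321 + 32*I*sqrt(66)) = sqrt(-19321/3 + 32*I*sqrt(66))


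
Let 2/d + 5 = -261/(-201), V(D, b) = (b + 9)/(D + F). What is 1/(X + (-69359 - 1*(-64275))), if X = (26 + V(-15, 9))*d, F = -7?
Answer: -1364/6953135 ≈ -0.00019617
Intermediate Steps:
V(D, b) = (9 + b)/(-7 + D) (V(D, b) = (b + 9)/(D - 7) = (9 + b)/(-7 + D))
d = -67/124 (d = 2/(-5 - 261/(-201)) = 2/(-5 - 261*(-1/201)) = 2/(-5 + 87/67) = 2/(-248/67) = 2*(-67/248) = -67/124 ≈ -0.54032)
X = -18559/1364 (X = (26 + (9 + 9)/(-7 - 15))*(-67/124) = (26 + 18/(-22))*(-67/124) = (26 - 1/22*18)*(-67/124) = (26 - 9/11)*(-67/124) = (277/11)*(-67/124) = -18559/1364 ≈ -13.606)
1/(X + (-69359 - 1*(-64275))) = 1/(-18559/1364 + (-69359 - 1*(-64275))) = 1/(-18559/1364 + (-69359 + 64275)) = 1/(-18559/1364 - 5084) = 1/(-6953135/1364) = -1364/6953135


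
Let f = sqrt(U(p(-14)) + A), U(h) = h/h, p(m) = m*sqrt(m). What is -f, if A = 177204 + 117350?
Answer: -sqrt(294555) ≈ -542.73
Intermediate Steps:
p(m) = m**(3/2)
U(h) = 1
A = 294554
f = sqrt(294555) (f = sqrt(1 + 294554) = sqrt(294555) ≈ 542.73)
-f = -sqrt(294555)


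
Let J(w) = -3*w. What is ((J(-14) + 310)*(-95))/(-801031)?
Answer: 3040/72821 ≈ 0.041746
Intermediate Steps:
((J(-14) + 310)*(-95))/(-801031) = ((-3*(-14) + 310)*(-95))/(-801031) = ((42 + 310)*(-95))*(-1/801031) = (352*(-95))*(-1/801031) = -33440*(-1/801031) = 3040/72821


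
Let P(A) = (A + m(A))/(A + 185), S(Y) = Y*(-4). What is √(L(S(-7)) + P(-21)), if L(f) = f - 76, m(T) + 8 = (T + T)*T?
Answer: I*√287779/82 ≈ 6.5421*I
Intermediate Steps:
S(Y) = -4*Y
m(T) = -8 + 2*T² (m(T) = -8 + (T + T)*T = -8 + (2*T)*T = -8 + 2*T²)
P(A) = (-8 + A + 2*A²)/(185 + A) (P(A) = (A + (-8 + 2*A²))/(A + 185) = (-8 + A + 2*A²)/(185 + A))
L(f) = -76 + f
√(L(S(-7)) + P(-21)) = √((-76 - 4*(-7)) + (-8 - 21 + 2*(-21)²)/(185 - 21)) = √((-76 + 28) + (-8 - 21 + 2*441)/164) = √(-48 + (-8 - 21 + 882)/164) = √(-48 + (1/164)*853) = √(-48 + 853/164) = √(-7019/164) = I*√287779/82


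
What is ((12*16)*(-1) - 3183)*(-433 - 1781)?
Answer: 7472250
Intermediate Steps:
((12*16)*(-1) - 3183)*(-433 - 1781) = (192*(-1) - 3183)*(-2214) = (-192 - 3183)*(-2214) = -3375*(-2214) = 7472250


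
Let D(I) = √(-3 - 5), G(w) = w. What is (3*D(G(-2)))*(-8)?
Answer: -48*I*√2 ≈ -67.882*I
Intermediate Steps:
D(I) = 2*I*√2 (D(I) = √(-8) = 2*I*√2)
(3*D(G(-2)))*(-8) = (3*(2*I*√2))*(-8) = (6*I*√2)*(-8) = -48*I*√2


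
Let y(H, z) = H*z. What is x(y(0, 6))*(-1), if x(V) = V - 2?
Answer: 2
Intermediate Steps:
x(V) = -2 + V
x(y(0, 6))*(-1) = (-2 + 0*6)*(-1) = (-2 + 0)*(-1) = -2*(-1) = 2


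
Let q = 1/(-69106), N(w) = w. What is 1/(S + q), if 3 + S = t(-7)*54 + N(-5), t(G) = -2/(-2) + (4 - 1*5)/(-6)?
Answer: 69106/3800829 ≈ 0.018182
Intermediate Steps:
t(G) = 7/6 (t(G) = -2*(-1/2) + (4 - 5)*(-1/6) = 1 - 1*(-1/6) = 1 + 1/6 = 7/6)
q = -1/69106 ≈ -1.4471e-5
S = 55 (S = -3 + ((7/6)*54 - 5) = -3 + (63 - 5) = -3 + 58 = 55)
1/(S + q) = 1/(55 - 1/69106) = 1/(3800829/69106) = 69106/3800829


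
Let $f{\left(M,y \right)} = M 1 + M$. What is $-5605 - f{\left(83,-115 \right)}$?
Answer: $-5771$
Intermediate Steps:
$f{\left(M,y \right)} = 2 M$ ($f{\left(M,y \right)} = M + M = 2 M$)
$-5605 - f{\left(83,-115 \right)} = -5605 - 2 \cdot 83 = -5605 - 166 = -5771$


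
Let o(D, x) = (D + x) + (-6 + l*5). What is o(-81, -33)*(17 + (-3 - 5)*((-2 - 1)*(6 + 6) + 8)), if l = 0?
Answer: -28920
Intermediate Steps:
o(D, x) = -6 + D + x (o(D, x) = (D + x) + (-6 + 0*5) = (D + x) + (-6 + 0) = (D + x) - 6 = -6 + D + x)
o(-81, -33)*(17 + (-3 - 5)*((-2 - 1)*(6 + 6) + 8)) = (-6 - 81 - 33)*(17 + (-3 - 5)*((-2 - 1)*(6 + 6) + 8)) = -120*(17 - 8*(-3*12 + 8)) = -120*(17 - 8*(-36 + 8)) = -120*(17 - 8*(-28)) = -120*(17 + 224) = -120*241 = -28920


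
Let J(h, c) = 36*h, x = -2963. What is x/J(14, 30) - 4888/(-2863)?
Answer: -859931/206136 ≈ -4.1717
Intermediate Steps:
x/J(14, 30) - 4888/(-2863) = -2963/(36*14) - 4888/(-2863) = -2963/504 - 4888*(-1/2863) = -2963*1/504 + 4888/2863 = -2963/504 + 4888/2863 = -859931/206136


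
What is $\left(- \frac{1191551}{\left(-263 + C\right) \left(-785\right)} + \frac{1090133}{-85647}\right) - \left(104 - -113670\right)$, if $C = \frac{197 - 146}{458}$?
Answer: $- \frac{921155113277676031}{8095042256685} \approx -1.1379 \cdot 10^{5}$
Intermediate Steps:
$C = \frac{51}{458}$ ($C = \left(197 - 146\right) \frac{1}{458} = 51 \cdot \frac{1}{458} = \frac{51}{458} \approx 0.11135$)
$\left(- \frac{1191551}{\left(-263 + C\right) \left(-785\right)} + \frac{1090133}{-85647}\right) - \left(104 - -113670\right) = \left(- \frac{1191551}{\left(-263 + \frac{51}{458}\right) \left(-785\right)} + \frac{1090133}{-85647}\right) - \left(104 - -113670\right) = \left(- \frac{1191551}{\left(- \frac{120403}{458}\right) \left(-785\right)} + 1090133 \left(- \frac{1}{85647}\right)\right) - \left(104 + 113670\right) = \left(- \frac{1191551}{\frac{94516355}{458}} - \frac{1090133}{85647}\right) - 113774 = \left(\left(-1191551\right) \frac{458}{94516355} - \frac{1090133}{85647}\right) - 113774 = \left(- \frac{545730358}{94516355} - \frac{1090133}{85647}\right) - 113774 = - \frac{149775565596841}{8095042256685} - 113774 = - \frac{921155113277676031}{8095042256685}$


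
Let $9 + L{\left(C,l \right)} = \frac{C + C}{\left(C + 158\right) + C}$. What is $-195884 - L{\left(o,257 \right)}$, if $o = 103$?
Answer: $- \frac{35649353}{182} \approx -1.9588 \cdot 10^{5}$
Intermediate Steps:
$L{\left(C,l \right)} = -9 + \frac{2 C}{158 + 2 C}$ ($L{\left(C,l \right)} = -9 + \frac{C + C}{\left(C + 158\right) + C} = -9 + \frac{2 C}{\left(158 + C\right) + C} = -9 + \frac{2 C}{158 + 2 C}$)
$-195884 - L{\left(o,257 \right)} = -195884 - \frac{-711 - 824}{79 + 103} = -195884 - \frac{-711 - 824}{182} = -195884 - \frac{1}{182} \left(-1535\right) = -195884 - - \frac{1535}{182} = -195884 + \frac{1535}{182} = - \frac{35649353}{182}$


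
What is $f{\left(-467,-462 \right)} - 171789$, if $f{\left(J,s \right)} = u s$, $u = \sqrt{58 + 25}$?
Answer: $-171789 - 462 \sqrt{83} \approx -1.76 \cdot 10^{5}$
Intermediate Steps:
$u = \sqrt{83} \approx 9.1104$
$f{\left(J,s \right)} = s \sqrt{83}$ ($f{\left(J,s \right)} = \sqrt{83} s = s \sqrt{83}$)
$f{\left(-467,-462 \right)} - 171789 = - 462 \sqrt{83} - 171789 = -171789 - 462 \sqrt{83}$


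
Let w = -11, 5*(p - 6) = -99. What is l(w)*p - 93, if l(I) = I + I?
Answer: 1053/5 ≈ 210.60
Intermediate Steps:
p = -69/5 (p = 6 + (1/5)*(-99) = 6 - 99/5 = -69/5 ≈ -13.800)
l(I) = 2*I
l(w)*p - 93 = (2*(-11))*(-69/5) - 93 = -22*(-69/5) - 93 = 1518/5 - 93 = 1053/5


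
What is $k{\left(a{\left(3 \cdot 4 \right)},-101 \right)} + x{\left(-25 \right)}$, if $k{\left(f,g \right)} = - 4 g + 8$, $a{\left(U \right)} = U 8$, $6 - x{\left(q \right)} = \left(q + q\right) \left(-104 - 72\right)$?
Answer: $-8382$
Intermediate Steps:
$x{\left(q \right)} = 6 + 352 q$ ($x{\left(q \right)} = 6 - \left(q + q\right) \left(-104 - 72\right) = 6 - 2 q \left(-176\right) = 6 - - 352 q = 6 + 352 q$)
$a{\left(U \right)} = 8 U$
$k{\left(f,g \right)} = 8 - 4 g$
$k{\left(a{\left(3 \cdot 4 \right)},-101 \right)} + x{\left(-25 \right)} = \left(8 - -404\right) + \left(6 + 352 \left(-25\right)\right) = \left(8 + 404\right) + \left(6 - 8800\right) = 412 - 8794 = -8382$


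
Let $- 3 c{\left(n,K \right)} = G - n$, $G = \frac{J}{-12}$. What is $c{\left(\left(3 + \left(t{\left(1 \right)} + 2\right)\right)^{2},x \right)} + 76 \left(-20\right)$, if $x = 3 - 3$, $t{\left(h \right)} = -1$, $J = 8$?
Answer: $- \frac{13630}{9} \approx -1514.4$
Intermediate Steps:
$G = - \frac{2}{3}$ ($G = \frac{8}{-12} = 8 \left(- \frac{1}{12}\right) = - \frac{2}{3} \approx -0.66667$)
$x = 0$ ($x = 3 - 3 = 0$)
$c{\left(n,K \right)} = \frac{2}{9} + \frac{n}{3}$ ($c{\left(n,K \right)} = - \frac{- \frac{2}{3} - n}{3} = \frac{2}{9} + \frac{n}{3}$)
$c{\left(\left(3 + \left(t{\left(1 \right)} + 2\right)\right)^{2},x \right)} + 76 \left(-20\right) = \left(\frac{2}{9} + \frac{\left(3 + \left(-1 + 2\right)\right)^{2}}{3}\right) + 76 \left(-20\right) = \left(\frac{2}{9} + \frac{\left(3 + 1\right)^{2}}{3}\right) - 1520 = \left(\frac{2}{9} + \frac{4^{2}}{3}\right) - 1520 = \left(\frac{2}{9} + \frac{1}{3} \cdot 16\right) - 1520 = \left(\frac{2}{9} + \frac{16}{3}\right) - 1520 = \frac{50}{9} - 1520 = - \frac{13630}{9}$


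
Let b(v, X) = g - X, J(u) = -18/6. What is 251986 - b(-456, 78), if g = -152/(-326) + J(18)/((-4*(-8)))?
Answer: 1314763881/5216 ≈ 2.5206e+5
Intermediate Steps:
J(u) = -3 (J(u) = -18*1/6 = -3)
g = 1943/5216 (g = -152/(-326) - 3/((-4*(-8))) = -152*(-1/326) - 3/32 = 76/163 - 3*1/32 = 76/163 - 3/32 = 1943/5216 ≈ 0.37251)
b(v, X) = 1943/5216 - X
251986 - b(-456, 78) = 251986 - (1943/5216 - 1*78) = 251986 - (1943/5216 - 78) = 251986 - 1*(-404905/5216) = 251986 + 404905/5216 = 1314763881/5216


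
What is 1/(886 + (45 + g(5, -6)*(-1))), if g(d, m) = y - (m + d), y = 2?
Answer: 1/928 ≈ 0.0010776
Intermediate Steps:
g(d, m) = 2 - d - m (g(d, m) = 2 - (m + d) = 2 - (d + m) = 2 + (-d - m) = 2 - d - m)
1/(886 + (45 + g(5, -6)*(-1))) = 1/(886 + (45 + (2 - 1*5 - 1*(-6))*(-1))) = 1/(886 + (45 + (2 - 5 + 6)*(-1))) = 1/(886 + (45 + 3*(-1))) = 1/(886 + (45 - 3)) = 1/(886 + 42) = 1/928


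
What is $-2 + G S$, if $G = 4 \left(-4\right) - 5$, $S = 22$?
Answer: $-464$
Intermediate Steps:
$G = -21$ ($G = -16 - 5 = -21$)
$-2 + G S = -2 - 462 = -464$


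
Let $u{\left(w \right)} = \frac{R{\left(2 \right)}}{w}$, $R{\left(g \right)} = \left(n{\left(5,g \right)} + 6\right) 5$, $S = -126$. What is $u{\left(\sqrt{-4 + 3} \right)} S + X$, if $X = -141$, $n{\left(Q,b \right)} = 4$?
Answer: $-141 + 6300 i \approx -141.0 + 6300.0 i$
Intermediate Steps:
$R{\left(g \right)} = 50$ ($R{\left(g \right)} = \left(4 + 6\right) 5 = 10 \cdot 5 = 50$)
$u{\left(w \right)} = \frac{50}{w}$
$u{\left(\sqrt{-4 + 3} \right)} S + X = \frac{50}{\sqrt{-4 + 3}} \left(-126\right) - 141 = \frac{50}{\sqrt{-1}} \left(-126\right) - 141 = \frac{50}{i} \left(-126\right) - 141 = 50 \left(- i\right) \left(-126\right) - 141 = - 50 i \left(-126\right) - 141 = 6300 i - 141 = -141 + 6300 i$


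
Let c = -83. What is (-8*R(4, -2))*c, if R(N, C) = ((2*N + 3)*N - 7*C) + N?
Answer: 41168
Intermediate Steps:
R(N, C) = N - 7*C + N*(3 + 2*N) (R(N, C) = ((3 + 2*N)*N - 7*C) + N = (N*(3 + 2*N) - 7*C) + N = (-7*C + N*(3 + 2*N)) + N = N - 7*C + N*(3 + 2*N))
(-8*R(4, -2))*c = -8*(-7*(-2) + 2*4**2 + 4*4)*(-83) = -8*(14 + 2*16 + 16)*(-83) = -8*(14 + 32 + 16)*(-83) = -8*62*(-83) = -496*(-83) = 41168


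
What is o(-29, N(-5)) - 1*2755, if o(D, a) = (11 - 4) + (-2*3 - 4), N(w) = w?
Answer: -2758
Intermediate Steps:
o(D, a) = -3 (o(D, a) = 7 + (-6 - 4) = 7 - 10 = -3)
o(-29, N(-5)) - 1*2755 = -3 - 1*2755 = -3 - 2755 = -2758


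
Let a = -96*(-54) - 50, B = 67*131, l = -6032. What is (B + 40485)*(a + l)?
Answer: -44237276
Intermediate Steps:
B = 8777
a = 5134 (a = 5184 - 50 = 5134)
(B + 40485)*(a + l) = (8777 + 40485)*(5134 - 6032) = 49262*(-898) = -44237276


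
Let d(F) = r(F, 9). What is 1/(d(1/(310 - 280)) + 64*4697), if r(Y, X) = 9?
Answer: 1/300617 ≈ 3.3265e-6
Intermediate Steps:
d(F) = 9
1/(d(1/(310 - 280)) + 64*4697) = 1/(9 + 64*4697) = 1/(9 + 300608) = 1/300617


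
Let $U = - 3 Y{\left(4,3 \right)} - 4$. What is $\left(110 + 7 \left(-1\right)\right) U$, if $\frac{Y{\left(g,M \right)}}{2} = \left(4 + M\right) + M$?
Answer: $-6592$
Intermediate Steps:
$Y{\left(g,M \right)} = 8 + 4 M$ ($Y{\left(g,M \right)} = 2 \left(\left(4 + M\right) + M\right) = 2 \left(4 + 2 M\right) = 8 + 4 M$)
$U = -64$ ($U = - 3 \left(8 + 4 \cdot 3\right) - 4 = - 3 \left(8 + 12\right) - 4 = \left(-3\right) 20 - 4 = -60 - 4 = -64$)
$\left(110 + 7 \left(-1\right)\right) U = \left(110 + 7 \left(-1\right)\right) \left(-64\right) = \left(110 - 7\right) \left(-64\right) = 103 \left(-64\right) = -6592$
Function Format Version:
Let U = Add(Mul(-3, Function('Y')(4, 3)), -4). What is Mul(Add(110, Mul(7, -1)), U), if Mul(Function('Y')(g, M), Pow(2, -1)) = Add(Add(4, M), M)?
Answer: -6592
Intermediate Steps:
Function('Y')(g, M) = Add(8, Mul(4, M)) (Function('Y')(g, M) = Mul(2, Add(Add(4, M), M)) = Mul(2, Add(4, Mul(2, M))) = Add(8, Mul(4, M)))
U = -64 (U = Add(Mul(-3, Add(8, Mul(4, 3))), -4) = Add(Mul(-3, Add(8, 12)), -4) = Add(Mul(-3, 20), -4) = Add(-60, -4) = -64)
Mul(Add(110, Mul(7, -1)), U) = Mul(Add(110, Mul(7, -1)), -64) = Mul(Add(110, -7), -64) = Mul(103, -64) = -6592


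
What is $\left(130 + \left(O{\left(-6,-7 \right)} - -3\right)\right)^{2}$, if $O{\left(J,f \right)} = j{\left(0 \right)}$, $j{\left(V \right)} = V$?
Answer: $17689$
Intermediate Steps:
$O{\left(J,f \right)} = 0$
$\left(130 + \left(O{\left(-6,-7 \right)} - -3\right)\right)^{2} = \left(130 + \left(0 - -3\right)\right)^{2} = \left(130 + \left(0 + 3\right)\right)^{2} = \left(130 + 3\right)^{2} = 133^{2} = 17689$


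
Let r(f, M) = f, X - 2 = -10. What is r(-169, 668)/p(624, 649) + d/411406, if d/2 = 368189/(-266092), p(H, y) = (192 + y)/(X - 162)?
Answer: 1572562748834531/46032910970516 ≈ 34.162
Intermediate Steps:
X = -8 (X = 2 - 10 = -8)
p(H, y) = -96/85 - y/170 (p(H, y) = (192 + y)/(-8 - 162) = (192 + y)/(-170) = (192 + y)*(-1/170) = -96/85 - y/170)
d = -368189/133046 (d = 2*(368189/(-266092)) = 2*(368189*(-1/266092)) = 2*(-368189/266092) = -368189/133046 ≈ -2.7674)
r(-169, 668)/p(624, 649) + d/411406 = -169/(-96/85 - 1/170*649) - 368189/133046/411406 = -169/(-96/85 - 649/170) - 368189/133046*1/411406 = -169/(-841/170) - 368189/54735922676 = -169*(-170/841) - 368189/54735922676 = 28730/841 - 368189/54735922676 = 1572562748834531/46032910970516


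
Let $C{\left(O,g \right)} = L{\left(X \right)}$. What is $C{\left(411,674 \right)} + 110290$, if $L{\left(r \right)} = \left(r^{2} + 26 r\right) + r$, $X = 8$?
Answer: $110570$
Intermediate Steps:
$L{\left(r \right)} = r^{2} + 27 r$
$C{\left(O,g \right)} = 280$ ($C{\left(O,g \right)} = 8 \left(27 + 8\right) = 8 \cdot 35 = 280$)
$C{\left(411,674 \right)} + 110290 = 280 + 110290 = 110570$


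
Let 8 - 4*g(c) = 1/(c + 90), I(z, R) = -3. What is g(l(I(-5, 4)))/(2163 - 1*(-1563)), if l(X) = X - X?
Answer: 719/1341360 ≈ 0.00053602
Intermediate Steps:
l(X) = 0
g(c) = 2 - 1/(4*(90 + c)) (g(c) = 2 - 1/(4*(c + 90)) = 2 - 1/(4*(90 + c)))
g(l(I(-5, 4)))/(2163 - 1*(-1563)) = ((719 + 8*0)/(4*(90 + 0)))/(2163 - 1*(-1563)) = ((1/4)*(719 + 0)/90)/(2163 + 1563) = ((1/4)*(1/90)*719)/3726 = (719/360)*(1/3726) = 719/1341360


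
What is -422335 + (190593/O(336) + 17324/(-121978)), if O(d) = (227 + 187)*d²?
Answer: -209336161639061/495663616 ≈ -4.2234e+5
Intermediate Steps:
O(d) = 414*d²
-422335 + (190593/O(336) + 17324/(-121978)) = -422335 + (190593/((414*336²)) + 17324/(-121978)) = -422335 + (190593/((414*112896)) + 17324*(-1/121978)) = -422335 + (190593/46738944 - 122/859) = -422335 + (190593*(1/46738944) - 122/859) = -422335 + (2353/577024 - 122/859) = -422335 - 68375701/495663616 = -209336161639061/495663616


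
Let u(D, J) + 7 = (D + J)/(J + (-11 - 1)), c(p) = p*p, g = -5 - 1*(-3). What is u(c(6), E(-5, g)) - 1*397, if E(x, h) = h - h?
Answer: -407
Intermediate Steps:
g = -2 (g = -5 + 3 = -2)
c(p) = p²
E(x, h) = 0
u(D, J) = -7 + (D + J)/(-12 + J) (u(D, J) = -7 + (D + J)/(J + (-11 - 1)) = -7 + (D + J)/(J - 12) = -7 + (D + J)/(-12 + J))
u(c(6), E(-5, g)) - 1*397 = (84 + 6² - 6*0)/(-12 + 0) - 1*397 = (84 + 36 + 0)/(-12) - 397 = -1/12*120 - 397 = -10 - 397 = -407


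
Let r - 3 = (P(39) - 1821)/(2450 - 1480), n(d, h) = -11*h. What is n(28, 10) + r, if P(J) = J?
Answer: -52786/485 ≈ -108.84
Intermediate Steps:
r = 564/485 (r = 3 + (39 - 1821)/(2450 - 1480) = 3 - 1782/970 = 3 - 1782*1/970 = 3 - 891/485 = 564/485 ≈ 1.1629)
n(28, 10) + r = -11*10 + 564/485 = -110 + 564/485 = -52786/485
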